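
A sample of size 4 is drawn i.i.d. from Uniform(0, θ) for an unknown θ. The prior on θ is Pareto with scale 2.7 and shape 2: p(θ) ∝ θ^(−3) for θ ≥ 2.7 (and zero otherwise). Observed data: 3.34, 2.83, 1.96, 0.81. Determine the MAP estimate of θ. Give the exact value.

θ̂_MAP = 3.34

The Uniform(0, θ) likelihood is θ^(−n) for θ ≥ max(xᵢ), zero otherwise. Here max(xᵢ) = 3.34.
Posterior ∝ θ^(−3) · θ^(−4) = θ^(−7) on θ ≥ max(2.7, 3.34) = 3.34.
This density is strictly decreasing in θ, so the posterior mode lies at the lower boundary of the support.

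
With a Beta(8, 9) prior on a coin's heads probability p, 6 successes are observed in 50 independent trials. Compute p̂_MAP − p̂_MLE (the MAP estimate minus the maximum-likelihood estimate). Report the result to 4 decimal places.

MAP − MLE = 0.0800

Posterior is Beta(14, 53); MAP = (14−1)/(67−2) = 13/65 ≈ 0.20000.
MLE ignores the prior: p̂_MLE = k/n = 6/50 ≈ 0.12000.
Difference = 13/65 − 6/50 = 2/25 ≈ 0.0800.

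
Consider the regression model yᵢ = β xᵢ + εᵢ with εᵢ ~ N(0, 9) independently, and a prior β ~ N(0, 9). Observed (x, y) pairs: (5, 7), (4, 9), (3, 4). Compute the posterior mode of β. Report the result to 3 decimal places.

β̂_MAP = 1.627

log p(β | y) = −Σ(yᵢ − βxᵢ)²/(2·9) − β²/(2·9) + const.
Setting the derivative to zero: Σxᵢ(yᵢ − βxᵢ)/9 − β/9 = 0, so β = Σxᵢyᵢ / (Σxᵢ² + σ²/τ²).
Σxᵢyᵢ = 5·7 + 4·9 + 3·4 = 83; Σxᵢ² = 50; σ²/τ² = 1.
β̂_MAP = 83 / (50 + 1) = 83/51 ≈ 1.627.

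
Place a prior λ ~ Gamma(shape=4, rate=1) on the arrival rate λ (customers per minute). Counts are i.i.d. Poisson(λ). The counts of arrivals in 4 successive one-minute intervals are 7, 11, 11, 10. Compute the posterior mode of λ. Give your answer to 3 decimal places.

λ̂_MAP = 8.400

Σxᵢ = 7+11+11+10 = 39, with n = 4.
Posterior ∝ λ^3e^(−1λ) · λ^39e^(−4λ) = λ^42e^(−5λ), i.e. Gamma(shape=43, rate=5).
The mode of a Gamma(a, b) with a ≥ 1 (shape–rate) is (a−1)/b = 42/5 ≈ 8.400.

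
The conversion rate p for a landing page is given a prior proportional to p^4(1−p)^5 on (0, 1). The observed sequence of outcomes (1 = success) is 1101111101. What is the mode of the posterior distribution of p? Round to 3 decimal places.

The prior density ∝ p^4(1−p)^5 is the kernel of Beta(5, 6).
Data: 8 successes in 10 trials (from the sequence). The binomial likelihood contributes p^8(1−p)^2, so the posterior is Beta(5+8, 6+2) = Beta(13, 8).
For Beta(a, b) with a, b > 1 the mode is (a−1)/(a+b−2) = 12/19 ≈ 0.632.

p̂_MAP = 0.632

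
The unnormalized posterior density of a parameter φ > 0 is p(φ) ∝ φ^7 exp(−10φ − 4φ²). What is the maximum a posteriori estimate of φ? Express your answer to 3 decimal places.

ℓ'(φ) = 7/φ − 10 − 8φ. Setting this to zero and multiplying by φ: 8φ² + 10φ − 7 = 0.
φ = (−10 + √(10² + 4·8·7)) / (2·8) = (−10 + √324) / 16 = (−10 + 18)/16 = 1/2.
ℓ''(φ) = −7/φ² − 8 < 0, confirming a maximum.

φ̂_MAP = 0.500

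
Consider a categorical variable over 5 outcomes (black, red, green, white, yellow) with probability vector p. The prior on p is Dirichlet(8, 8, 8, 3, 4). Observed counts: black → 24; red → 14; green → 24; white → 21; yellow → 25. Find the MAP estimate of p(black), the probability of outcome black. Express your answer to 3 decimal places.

MAP estimate of p(black) = 0.231

The posterior is Dirichlet(αᵢ + nᵢ) = Dirichlet(32, 22, 32, 24, 29).
For a Dirichlet(a₁,…,a_K) with all aᵢ > 1, the mode has j-th component (aⱼ − 1)/(Σaᵢ − K).
Here Σaᵢ = 139 and K = 5, so p(black) = (32 − 1)/(139 − 5) = 31/134 ≈ 0.231.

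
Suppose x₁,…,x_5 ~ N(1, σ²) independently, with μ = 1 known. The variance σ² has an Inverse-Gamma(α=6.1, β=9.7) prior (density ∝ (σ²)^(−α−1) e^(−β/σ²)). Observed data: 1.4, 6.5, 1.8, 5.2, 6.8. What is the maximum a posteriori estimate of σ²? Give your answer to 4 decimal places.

Sum of squared deviations about the known mean: SS = (1.4−1)² + (6.5−1)² + (1.8−1)² + (5.2−1)² + (6.8−1)² = 82.33.
The Normal likelihood contributes (σ²)^(−n/2) exp(−SS/(2σ²)), so the posterior is Inverse-Gamma(α + n/2, β + SS/2) = Inverse-Gamma(8.6, 50.865).
The mode of Inverse-Gamma(a, b) is b/(a+1) = 50.865/9.6 ≈ 5.2984.

σ̂²_MAP = 5.2984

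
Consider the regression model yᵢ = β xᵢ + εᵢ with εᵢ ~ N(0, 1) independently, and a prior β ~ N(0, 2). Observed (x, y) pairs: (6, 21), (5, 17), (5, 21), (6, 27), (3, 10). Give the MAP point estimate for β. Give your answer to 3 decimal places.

log p(β | y) = −Σ(yᵢ − βxᵢ)²/(2·1) − β²/(2·2) + const.
Setting the derivative to zero: Σxᵢ(yᵢ − βxᵢ)/1 − β/2 = 0, so β = Σxᵢyᵢ / (Σxᵢ² + σ²/τ²).
Σxᵢyᵢ = 6·21 + 5·17 + 5·21 + 6·27 + 3·10 = 508; Σxᵢ² = 131; σ²/τ² = 0.5.
β̂_MAP = 508 / (131 + 0.5) = 508/131.5 ≈ 3.863.

β̂_MAP = 3.863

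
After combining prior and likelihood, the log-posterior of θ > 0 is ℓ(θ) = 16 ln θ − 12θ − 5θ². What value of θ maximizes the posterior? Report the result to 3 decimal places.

θ̂_MAP = 0.800

ℓ'(θ) = 16/θ − 12 − 10θ. Setting this to zero and multiplying by θ: 10θ² + 12θ − 16 = 0.
θ = (−12 + √(12² + 4·10·16)) / (2·10) = (−12 + √784) / 20 = (−12 + 28)/20 = 4/5.
ℓ''(θ) = −16/θ² − 10 < 0, confirming a maximum.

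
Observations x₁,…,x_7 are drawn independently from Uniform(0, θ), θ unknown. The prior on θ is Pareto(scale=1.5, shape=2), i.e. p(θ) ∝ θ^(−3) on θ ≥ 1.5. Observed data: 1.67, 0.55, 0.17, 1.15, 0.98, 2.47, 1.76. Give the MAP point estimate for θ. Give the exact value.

θ̂_MAP = 2.47

The Uniform(0, θ) likelihood is θ^(−n) for θ ≥ max(xᵢ), zero otherwise. Here max(xᵢ) = 2.47.
Posterior ∝ θ^(−3) · θ^(−7) = θ^(−10) on θ ≥ max(1.5, 2.47) = 2.47.
This density is strictly decreasing in θ, so the posterior mode lies at the lower boundary of the support.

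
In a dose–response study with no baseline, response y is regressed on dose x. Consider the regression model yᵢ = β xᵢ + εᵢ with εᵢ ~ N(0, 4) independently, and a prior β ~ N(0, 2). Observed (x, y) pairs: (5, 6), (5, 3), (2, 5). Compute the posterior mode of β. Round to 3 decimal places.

β̂_MAP = 0.982

log p(β | y) = −Σ(yᵢ − βxᵢ)²/(2·4) − β²/(2·2) + const.
Setting the derivative to zero: Σxᵢ(yᵢ − βxᵢ)/4 − β/2 = 0, so β = Σxᵢyᵢ / (Σxᵢ² + σ²/τ²).
Σxᵢyᵢ = 5·6 + 5·3 + 2·5 = 55; Σxᵢ² = 54; σ²/τ² = 2.
β̂_MAP = 55 / (54 + 2) = 55/56 ≈ 0.982.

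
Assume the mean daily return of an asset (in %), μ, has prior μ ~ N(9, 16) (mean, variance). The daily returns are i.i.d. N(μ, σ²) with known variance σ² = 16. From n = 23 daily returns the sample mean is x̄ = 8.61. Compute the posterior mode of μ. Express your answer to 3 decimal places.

μ̂_MAP = 8.626

n = 23, x̄ = 8.61.
For a Normal prior and Normal likelihood with known variance, the posterior is Normal; its mode equals its mean, the precision-weighted average.
Prior precision 1/σ₀² = 1/16 = 0.0625; data precision n/σ² = 23/16 = 1.4375.
μ̂ = (0.0625·9 + 1.4375·8.61) / (0.0625 + 1.4375) = 12.939375/1.5 = 8.62625 ≈ 8.626.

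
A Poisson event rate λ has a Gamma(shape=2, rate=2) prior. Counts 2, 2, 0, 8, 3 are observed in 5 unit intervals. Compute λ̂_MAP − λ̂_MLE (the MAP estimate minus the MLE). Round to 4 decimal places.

Σxᵢ = 15. Posterior is Gamma(17, 7); MAP = (17−1)/7 = 16/7 ≈ 2.28571.
MLE = x̄ = 15/5 ≈ 3.00000.
Difference = 16/7 − 15/5 = -5/7 ≈ -0.7143.

MAP − MLE = -0.7143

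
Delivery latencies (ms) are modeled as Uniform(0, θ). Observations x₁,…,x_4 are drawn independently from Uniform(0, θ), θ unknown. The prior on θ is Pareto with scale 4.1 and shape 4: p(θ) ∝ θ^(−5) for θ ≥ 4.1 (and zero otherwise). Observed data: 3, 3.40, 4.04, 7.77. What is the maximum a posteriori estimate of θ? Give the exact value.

The Uniform(0, θ) likelihood is θ^(−n) for θ ≥ max(xᵢ), zero otherwise. Here max(xᵢ) = 7.77.
Posterior ∝ θ^(−5) · θ^(−4) = θ^(−9) on θ ≥ max(4.1, 7.77) = 7.77.
This density is strictly decreasing in θ, so the posterior mode lies at the lower boundary of the support.

θ̂_MAP = 7.77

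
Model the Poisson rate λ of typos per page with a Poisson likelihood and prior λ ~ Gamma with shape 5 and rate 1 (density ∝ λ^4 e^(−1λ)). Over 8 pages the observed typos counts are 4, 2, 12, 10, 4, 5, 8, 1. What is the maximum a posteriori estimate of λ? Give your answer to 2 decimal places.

Σxᵢ = 4+2+12+10+4+5+8+1 = 46, with n = 8.
Posterior ∝ λ^4e^(−1λ) · λ^46e^(−8λ) = λ^50e^(−9λ), i.e. Gamma(shape=51, rate=9).
The mode of a Gamma(a, b) with a ≥ 1 (shape–rate) is (a−1)/b = 50/9 ≈ 5.56.

λ̂_MAP = 5.56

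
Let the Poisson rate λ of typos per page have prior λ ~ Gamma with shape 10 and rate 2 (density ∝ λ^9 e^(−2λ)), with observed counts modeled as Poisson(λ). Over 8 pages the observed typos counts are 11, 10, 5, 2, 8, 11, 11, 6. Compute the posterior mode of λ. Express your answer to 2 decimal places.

λ̂_MAP = 7.30

Σxᵢ = 11+10+5+2+8+11+11+6 = 64, with n = 8.
Posterior ∝ λ^9e^(−2λ) · λ^64e^(−8λ) = λ^73e^(−10λ), i.e. Gamma(shape=74, rate=10).
The mode of a Gamma(a, b) with a ≥ 1 (shape–rate) is (a−1)/b = 73/10 ≈ 7.30.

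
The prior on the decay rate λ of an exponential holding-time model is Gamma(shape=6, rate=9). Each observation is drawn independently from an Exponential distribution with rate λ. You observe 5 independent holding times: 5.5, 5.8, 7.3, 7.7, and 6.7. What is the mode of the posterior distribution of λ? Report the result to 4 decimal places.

λ̂_MAP = 0.2381

The Exponential(rate=λ) likelihood is ∝ λ^n e^(−λΣtᵢ). Here n = 5 and Σtᵢ = 5.5 + 5.8 + 7.3 + 7.7 + 6.7 = 33.
Posterior ∝ λ^5e^(−9λ) · λ^5e^(−33λ) = λ^10e^(−42λ), i.e. Gamma(11, 42).
Mode = (a−1)/b = 10/42 ≈ 0.2381.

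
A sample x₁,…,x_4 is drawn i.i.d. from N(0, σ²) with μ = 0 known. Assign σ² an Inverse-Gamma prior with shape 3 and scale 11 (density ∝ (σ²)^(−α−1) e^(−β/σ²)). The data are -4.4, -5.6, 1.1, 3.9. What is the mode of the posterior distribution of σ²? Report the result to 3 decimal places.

σ̂²_MAP = 7.428

Sum of squared deviations about the known mean: SS = (-4.4−0)² + (-5.6−0)² + (1.1−0)² + (3.9−0)² = 67.14.
The Normal likelihood contributes (σ²)^(−n/2) exp(−SS/(2σ²)), so the posterior is Inverse-Gamma(α + n/2, β + SS/2) = Inverse-Gamma(5, 44.57).
The mode of Inverse-Gamma(a, b) is b/(a+1) = 44.57/6 ≈ 7.428.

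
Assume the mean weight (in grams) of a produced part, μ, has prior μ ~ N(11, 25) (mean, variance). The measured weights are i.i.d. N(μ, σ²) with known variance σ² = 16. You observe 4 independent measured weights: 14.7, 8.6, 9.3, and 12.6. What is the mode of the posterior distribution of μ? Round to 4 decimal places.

μ̂_MAP = 11.2586

n = 4; x̄ = (14.7 + 8.6 + 9.3 + 12.6)/4 = 45.2/4 = 11.3.
For a Normal prior and Normal likelihood with known variance, the posterior is Normal; its mode equals its mean, the precision-weighted average.
Prior precision 1/σ₀² = 1/25 = 0.04; data precision n/σ² = 4/16 = 0.25.
μ̂ = (0.04·11 + 0.25·11.3) / (0.04 + 0.25) = 3.265/0.29 = 653/58 ≈ 11.2586.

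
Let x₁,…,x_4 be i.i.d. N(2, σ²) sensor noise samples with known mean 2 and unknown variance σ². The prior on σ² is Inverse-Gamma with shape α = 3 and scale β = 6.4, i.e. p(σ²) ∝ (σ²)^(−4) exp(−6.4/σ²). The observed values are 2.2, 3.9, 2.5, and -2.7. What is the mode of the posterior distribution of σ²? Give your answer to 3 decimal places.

Sum of squared deviations about the known mean: SS = (2.2−2)² + (3.9−2)² + (2.5−2)² + (-2.7−2)² = 25.99.
The Normal likelihood contributes (σ²)^(−n/2) exp(−SS/(2σ²)), so the posterior is Inverse-Gamma(α + n/2, β + SS/2) = Inverse-Gamma(5, 19.395).
The mode of Inverse-Gamma(a, b) is b/(a+1) = 19.395/6 ≈ 3.233.

σ̂²_MAP = 3.233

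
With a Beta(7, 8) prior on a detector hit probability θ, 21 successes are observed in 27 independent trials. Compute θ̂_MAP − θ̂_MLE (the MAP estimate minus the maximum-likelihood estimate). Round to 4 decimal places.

Posterior is Beta(28, 14); MAP = (28−1)/(42−2) = 27/40 ≈ 0.67500.
MLE ignores the prior: θ̂_MLE = k/n = 21/27 ≈ 0.77778.
Difference = 27/40 − 21/27 = -37/360 ≈ -0.1028.

MAP − MLE = -0.1028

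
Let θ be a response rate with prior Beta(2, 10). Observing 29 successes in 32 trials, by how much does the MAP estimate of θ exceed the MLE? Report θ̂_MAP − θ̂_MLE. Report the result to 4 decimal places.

MAP − MLE = -0.1920

Posterior is Beta(31, 13); MAP = (31−1)/(44−2) = 30/42 ≈ 0.71429.
MLE ignores the prior: θ̂_MLE = k/n = 29/32 ≈ 0.90625.
Difference = 30/42 − 29/32 = -43/224 ≈ -0.1920.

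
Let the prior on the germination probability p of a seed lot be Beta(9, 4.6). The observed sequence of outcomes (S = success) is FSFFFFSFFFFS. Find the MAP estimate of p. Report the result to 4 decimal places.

p̂_MAP = 0.4661

Prior: Beta(9, 4.6).
Data: 3 successes in 12 trials (from the sequence). The binomial likelihood contributes p^3(1−p)^9, so the posterior is Beta(9+3, 4.6+9) = Beta(12, 13.6).
For Beta(a, b) with a, b > 1 the mode is (a−1)/(a+b−2) = 11/23.6 ≈ 0.4661.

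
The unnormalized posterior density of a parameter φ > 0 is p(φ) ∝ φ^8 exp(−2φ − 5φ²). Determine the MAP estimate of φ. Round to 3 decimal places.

ℓ'(φ) = 8/φ − 2 − 10φ. Setting this to zero and multiplying by φ: 10φ² + 2φ − 8 = 0.
φ = (−2 + √(2² + 4·10·8)) / (2·10) = (−2 + √324) / 20 = (−2 + 18)/20 = 4/5.
ℓ''(φ) = −8/φ² − 10 < 0, confirming a maximum.

φ̂_MAP = 0.800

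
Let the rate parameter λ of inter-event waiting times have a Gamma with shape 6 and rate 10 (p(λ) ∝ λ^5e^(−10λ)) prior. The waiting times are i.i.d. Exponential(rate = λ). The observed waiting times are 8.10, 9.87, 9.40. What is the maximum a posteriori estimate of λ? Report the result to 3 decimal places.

λ̂_MAP = 0.214

The Exponential(rate=λ) likelihood is ∝ λ^n e^(−λΣtᵢ). Here n = 3 and Σtᵢ = 8.10 + 9.87 + 9.40 = 27.37.
Posterior ∝ λ^5e^(−10λ) · λ^3e^(−27.37λ) = λ^8e^(−37.37λ), i.e. Gamma(9, 37.37).
Mode = (a−1)/b = 8/37.37 ≈ 0.214.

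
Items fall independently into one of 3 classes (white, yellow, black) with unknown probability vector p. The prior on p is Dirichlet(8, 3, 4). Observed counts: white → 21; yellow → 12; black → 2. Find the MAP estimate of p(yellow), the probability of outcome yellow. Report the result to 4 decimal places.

MAP estimate of p(yellow) = 0.2979

The posterior is Dirichlet(αᵢ + nᵢ) = Dirichlet(29, 15, 6).
For a Dirichlet(a₁,…,a_K) with all aᵢ > 1, the mode has j-th component (aⱼ − 1)/(Σaᵢ − K).
Here Σaᵢ = 50 and K = 3, so p(yellow) = (15 − 1)/(50 − 3) = 14/47 ≈ 0.2979.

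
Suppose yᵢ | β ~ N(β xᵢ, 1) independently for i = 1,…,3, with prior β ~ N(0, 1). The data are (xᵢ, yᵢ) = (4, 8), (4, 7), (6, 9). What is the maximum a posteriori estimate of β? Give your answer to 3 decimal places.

log p(β | y) = −Σ(yᵢ − βxᵢ)²/(2·1) − β²/(2·1) + const.
Setting the derivative to zero: Σxᵢ(yᵢ − βxᵢ)/1 − β/1 = 0, so β = Σxᵢyᵢ / (Σxᵢ² + σ²/τ²).
Σxᵢyᵢ = 4·8 + 4·7 + 6·9 = 114; Σxᵢ² = 68; σ²/τ² = 1.
β̂_MAP = 114 / (68 + 1) = 114/69 ≈ 1.652.

β̂_MAP = 1.652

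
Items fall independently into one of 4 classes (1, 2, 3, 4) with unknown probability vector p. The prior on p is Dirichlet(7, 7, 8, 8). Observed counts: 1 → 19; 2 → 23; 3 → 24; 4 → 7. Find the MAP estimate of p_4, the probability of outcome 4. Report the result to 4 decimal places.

The posterior is Dirichlet(αᵢ + nᵢ) = Dirichlet(26, 30, 32, 15).
For a Dirichlet(a₁,…,a_K) with all aᵢ > 1, the mode has j-th component (aⱼ − 1)/(Σaᵢ − K).
Here Σaᵢ = 103 and K = 4, so p_4 = (15 − 1)/(103 − 4) = 14/99 ≈ 0.1414.

MAP estimate: 0.1414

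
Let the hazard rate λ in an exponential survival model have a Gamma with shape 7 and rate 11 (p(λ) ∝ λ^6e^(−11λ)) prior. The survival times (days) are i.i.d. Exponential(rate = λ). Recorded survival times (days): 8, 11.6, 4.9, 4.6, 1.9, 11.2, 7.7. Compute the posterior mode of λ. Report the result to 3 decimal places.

The Exponential(rate=λ) likelihood is ∝ λ^n e^(−λΣtᵢ). Here n = 7 and Σtᵢ = 8 + 11.6 + 4.9 + 4.6 + 1.9 + 11.2 + 7.7 = 49.9.
Posterior ∝ λ^6e^(−11λ) · λ^7e^(−49.9λ) = λ^13e^(−60.9λ), i.e. Gamma(14, 60.9).
Mode = (a−1)/b = 13/60.9 ≈ 0.213.

λ̂_MAP = 0.213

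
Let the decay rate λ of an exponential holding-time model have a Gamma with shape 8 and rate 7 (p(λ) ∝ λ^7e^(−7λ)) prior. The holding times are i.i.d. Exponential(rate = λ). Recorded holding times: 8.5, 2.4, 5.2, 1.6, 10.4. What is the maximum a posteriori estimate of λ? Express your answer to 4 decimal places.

λ̂_MAP = 0.3419

The Exponential(rate=λ) likelihood is ∝ λ^n e^(−λΣtᵢ). Here n = 5 and Σtᵢ = 8.5 + 2.4 + 5.2 + 1.6 + 10.4 = 28.1.
Posterior ∝ λ^7e^(−7λ) · λ^5e^(−28.1λ) = λ^12e^(−35.1λ), i.e. Gamma(13, 35.1).
Mode = (a−1)/b = 12/35.1 ≈ 0.3419.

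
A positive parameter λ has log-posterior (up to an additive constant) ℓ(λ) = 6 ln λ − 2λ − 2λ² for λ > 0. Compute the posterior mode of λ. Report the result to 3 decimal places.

ℓ'(λ) = 6/λ − 2 − 4λ. Setting this to zero and multiplying by λ: 4λ² + 2λ − 6 = 0.
λ = (−2 + √(2² + 4·4·6)) / (2·4) = (−2 + √100) / 8 = (−2 + 10)/8 = 1.
ℓ''(λ) = −6/λ² − 4 < 0, confirming a maximum.

λ̂_MAP = 1.000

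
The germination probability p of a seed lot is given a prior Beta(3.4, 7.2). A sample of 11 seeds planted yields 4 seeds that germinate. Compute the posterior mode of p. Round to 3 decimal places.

p̂_MAP = 0.327

Prior: Beta(3.4, 7.2).
Data: 4 successes in 11 trials. The binomial likelihood contributes p^4(1−p)^7, so the posterior is Beta(3.4+4, 7.2+7) = Beta(7.4, 14.2).
For Beta(a, b) with a, b > 1 the mode is (a−1)/(a+b−2) = 6.4/19.6 ≈ 0.327.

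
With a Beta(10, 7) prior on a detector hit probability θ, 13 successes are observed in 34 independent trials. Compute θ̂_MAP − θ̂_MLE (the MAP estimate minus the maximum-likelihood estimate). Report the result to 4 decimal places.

MAP − MLE = 0.0666

Posterior is Beta(23, 28); MAP = (23−1)/(51−2) = 22/49 ≈ 0.44898.
MLE ignores the prior: θ̂_MLE = k/n = 13/34 ≈ 0.38235.
Difference = 22/49 − 13/34 = 111/1666 ≈ 0.0666.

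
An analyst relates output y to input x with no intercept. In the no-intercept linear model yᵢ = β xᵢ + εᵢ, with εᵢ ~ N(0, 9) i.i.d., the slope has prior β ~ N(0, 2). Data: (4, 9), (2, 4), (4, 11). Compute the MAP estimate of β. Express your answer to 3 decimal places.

β̂_MAP = 2.173

log p(β | y) = −Σ(yᵢ − βxᵢ)²/(2·9) − β²/(2·2) + const.
Setting the derivative to zero: Σxᵢ(yᵢ − βxᵢ)/9 − β/2 = 0, so β = Σxᵢyᵢ / (Σxᵢ² + σ²/τ²).
Σxᵢyᵢ = 4·9 + 2·4 + 4·11 = 88; Σxᵢ² = 36; σ²/τ² = 4.5.
β̂_MAP = 88 / (36 + 4.5) = 88/40.5 ≈ 2.173.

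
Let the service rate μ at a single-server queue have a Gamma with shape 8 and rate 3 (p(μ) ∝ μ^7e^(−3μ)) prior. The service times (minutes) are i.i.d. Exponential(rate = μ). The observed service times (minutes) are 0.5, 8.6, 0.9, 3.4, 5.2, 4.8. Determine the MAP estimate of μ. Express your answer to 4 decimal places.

μ̂_MAP = 0.4924

The Exponential(rate=μ) likelihood is ∝ μ^n e^(−μΣtᵢ). Here n = 6 and Σtᵢ = 0.5 + 8.6 + 0.9 + 3.4 + 5.2 + 4.8 = 23.4.
Posterior ∝ μ^7e^(−3μ) · μ^6e^(−23.4μ) = μ^13e^(−26.4μ), i.e. Gamma(14, 26.4).
Mode = (a−1)/b = 13/26.4 ≈ 0.4924.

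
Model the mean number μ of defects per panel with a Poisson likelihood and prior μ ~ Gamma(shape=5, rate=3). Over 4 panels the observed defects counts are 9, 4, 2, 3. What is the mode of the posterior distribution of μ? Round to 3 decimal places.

Σxᵢ = 9+4+2+3 = 18, with n = 4.
Posterior ∝ μ^4e^(−3μ) · μ^18e^(−4μ) = μ^22e^(−7μ), i.e. Gamma(shape=23, rate=7).
The mode of a Gamma(a, b) with a ≥ 1 (shape–rate) is (a−1)/b = 22/7 ≈ 3.143.

μ̂_MAP = 3.143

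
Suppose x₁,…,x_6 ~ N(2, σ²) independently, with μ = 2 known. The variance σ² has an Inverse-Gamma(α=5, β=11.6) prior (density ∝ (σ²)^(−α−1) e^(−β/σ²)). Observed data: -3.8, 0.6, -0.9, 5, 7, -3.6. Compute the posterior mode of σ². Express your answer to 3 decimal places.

Sum of squared deviations about the known mean: SS = (-3.8−2)² + (0.6−2)² + (-0.9−2)² + (5−2)² + (7−2)² + (-3.6−2)² = 109.37.
The Normal likelihood contributes (σ²)^(−n/2) exp(−SS/(2σ²)), so the posterior is Inverse-Gamma(α + n/2, β + SS/2) = Inverse-Gamma(8, 66.285).
The mode of Inverse-Gamma(a, b) is b/(a+1) = 66.285/9 ≈ 7.365.

σ̂²_MAP = 7.365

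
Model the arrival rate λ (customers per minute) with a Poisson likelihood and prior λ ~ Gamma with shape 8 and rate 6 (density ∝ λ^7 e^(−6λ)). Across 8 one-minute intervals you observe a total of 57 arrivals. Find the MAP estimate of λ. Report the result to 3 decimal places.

Σxᵢ = 57, n = 8.
Posterior ∝ λ^7e^(−6λ) · λ^57e^(−8λ) = λ^64e^(−14λ), i.e. Gamma(shape=65, rate=14).
The mode of a Gamma(a, b) with a ≥ 1 (shape–rate) is (a−1)/b = 64/14 ≈ 4.571.

λ̂_MAP = 4.571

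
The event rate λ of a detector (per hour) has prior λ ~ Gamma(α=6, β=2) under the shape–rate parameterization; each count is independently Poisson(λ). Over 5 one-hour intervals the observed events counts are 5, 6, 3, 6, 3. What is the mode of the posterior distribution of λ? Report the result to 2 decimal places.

λ̂_MAP = 4.00

Σxᵢ = 5+6+3+6+3 = 23, with n = 5.
Posterior ∝ λ^5e^(−2λ) · λ^23e^(−5λ) = λ^28e^(−7λ), i.e. Gamma(shape=29, rate=7).
The mode of a Gamma(a, b) with a ≥ 1 (shape–rate) is (a−1)/b = 28/7 ≈ 4.00.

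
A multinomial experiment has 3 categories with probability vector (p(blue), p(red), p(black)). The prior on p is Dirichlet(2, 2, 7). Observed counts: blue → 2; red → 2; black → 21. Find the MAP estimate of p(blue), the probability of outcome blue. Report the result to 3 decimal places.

MAP estimate of p(blue) = 0.091

The posterior is Dirichlet(αᵢ + nᵢ) = Dirichlet(4, 4, 28).
For a Dirichlet(a₁,…,a_K) with all aᵢ > 1, the mode has j-th component (aⱼ − 1)/(Σaᵢ − K).
Here Σaᵢ = 36 and K = 3, so p(blue) = (4 − 1)/(36 − 3) = 3/33 ≈ 0.091.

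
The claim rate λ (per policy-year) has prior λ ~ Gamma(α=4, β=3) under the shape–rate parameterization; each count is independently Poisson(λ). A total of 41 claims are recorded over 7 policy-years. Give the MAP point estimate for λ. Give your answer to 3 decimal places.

Σxᵢ = 41, n = 7.
Posterior ∝ λ^3e^(−3λ) · λ^41e^(−7λ) = λ^44e^(−10λ), i.e. Gamma(shape=45, rate=10).
The mode of a Gamma(a, b) with a ≥ 1 (shape–rate) is (a−1)/b = 44/10 ≈ 4.400.

λ̂_MAP = 4.400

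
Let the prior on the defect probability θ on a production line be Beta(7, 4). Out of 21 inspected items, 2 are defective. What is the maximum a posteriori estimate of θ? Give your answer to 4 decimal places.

θ̂_MAP = 0.2667

Prior: Beta(7, 4).
Data: 2 successes in 21 trials. The binomial likelihood contributes θ^2(1−θ)^19, so the posterior is Beta(7+2, 4+19) = Beta(9, 23).
For Beta(a, b) with a, b > 1 the mode is (a−1)/(a+b−2) = 8/30 ≈ 0.2667.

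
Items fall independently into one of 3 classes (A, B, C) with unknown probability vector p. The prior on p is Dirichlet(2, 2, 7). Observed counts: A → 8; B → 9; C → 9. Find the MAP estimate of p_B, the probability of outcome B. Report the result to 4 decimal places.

MAP estimate of p_B = 0.2941

The posterior is Dirichlet(αᵢ + nᵢ) = Dirichlet(10, 11, 16).
For a Dirichlet(a₁,…,a_K) with all aᵢ > 1, the mode has j-th component (aⱼ − 1)/(Σaᵢ − K).
Here Σaᵢ = 37 and K = 3, so p_B = (11 − 1)/(37 − 3) = 10/34 ≈ 0.2941.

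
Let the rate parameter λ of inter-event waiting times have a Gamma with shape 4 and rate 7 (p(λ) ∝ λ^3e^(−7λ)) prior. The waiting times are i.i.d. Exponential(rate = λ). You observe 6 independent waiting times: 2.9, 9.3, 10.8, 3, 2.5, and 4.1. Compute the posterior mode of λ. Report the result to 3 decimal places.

The Exponential(rate=λ) likelihood is ∝ λ^n e^(−λΣtᵢ). Here n = 6 and Σtᵢ = 2.9 + 9.3 + 10.8 + 3 + 2.5 + 4.1 = 32.6.
Posterior ∝ λ^3e^(−7λ) · λ^6e^(−32.6λ) = λ^9e^(−39.6λ), i.e. Gamma(10, 39.6).
Mode = (a−1)/b = 9/39.6 ≈ 0.227.

λ̂_MAP = 0.227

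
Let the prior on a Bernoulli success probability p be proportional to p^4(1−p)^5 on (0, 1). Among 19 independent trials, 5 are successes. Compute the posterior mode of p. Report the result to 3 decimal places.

p̂_MAP = 0.321

The prior density ∝ p^4(1−p)^5 is the kernel of Beta(5, 6).
Data: 5 successes in 19 trials. The binomial likelihood contributes p^5(1−p)^14, so the posterior is Beta(5+5, 6+14) = Beta(10, 20).
For Beta(a, b) with a, b > 1 the mode is (a−1)/(a+b−2) = 9/28 ≈ 0.321.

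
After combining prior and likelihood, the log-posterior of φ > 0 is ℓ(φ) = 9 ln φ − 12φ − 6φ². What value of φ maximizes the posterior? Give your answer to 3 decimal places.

ℓ'(φ) = 9/φ − 12 − 12φ. Setting this to zero and multiplying by φ: 12φ² + 12φ − 9 = 0.
φ = (−12 + √(12² + 4·12·9)) / (2·12) = (−12 + √576) / 24 = (−12 + 24)/24 = 1/2.
ℓ''(φ) = −9/φ² − 12 < 0, confirming a maximum.

φ̂_MAP = 0.500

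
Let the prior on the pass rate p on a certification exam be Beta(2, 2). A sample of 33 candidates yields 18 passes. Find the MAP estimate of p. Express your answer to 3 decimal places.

Prior: Beta(2, 2).
Data: 18 successes in 33 trials. The binomial likelihood contributes p^18(1−p)^15, so the posterior is Beta(2+18, 2+15) = Beta(20, 17).
For Beta(a, b) with a, b > 1 the mode is (a−1)/(a+b−2) = 19/35 ≈ 0.543.

p̂_MAP = 0.543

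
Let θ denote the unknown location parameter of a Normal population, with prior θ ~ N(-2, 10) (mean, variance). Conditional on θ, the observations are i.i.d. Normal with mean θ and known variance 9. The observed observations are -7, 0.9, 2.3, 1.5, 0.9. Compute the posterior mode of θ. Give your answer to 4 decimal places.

n = 5; x̄ = ((-7) + 0.9 + 2.3 + 1.5 + 0.9)/5 = -1.4/5 = -0.28.
For a Normal prior and Normal likelihood with known variance, the posterior is Normal; its mode equals its mean, the precision-weighted average.
Prior precision 1/σ₀² = 1/10 = 0.1; data precision n/σ² = 5/9.
θ̂ = (0.1·(-2) + (5/9)·(-0.28)) / (0.1 + 5/9) = (-16/45)/(59/90) = -32/59 ≈ -0.5424.

θ̂_MAP = -0.5424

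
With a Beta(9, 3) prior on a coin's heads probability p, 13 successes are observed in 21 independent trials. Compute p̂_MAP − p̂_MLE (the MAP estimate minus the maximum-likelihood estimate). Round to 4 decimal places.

Posterior is Beta(22, 11); MAP = (22−1)/(33−2) = 21/31 ≈ 0.67742.
MLE ignores the prior: p̂_MLE = k/n = 13/21 ≈ 0.61905.
Difference = 21/31 − 13/21 = 38/651 ≈ 0.0584.

MAP − MLE = 0.0584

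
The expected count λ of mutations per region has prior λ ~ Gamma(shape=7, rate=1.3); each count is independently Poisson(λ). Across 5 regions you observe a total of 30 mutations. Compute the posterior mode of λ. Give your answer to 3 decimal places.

Σxᵢ = 30, n = 5.
Posterior ∝ λ^6e^(−1.3λ) · λ^30e^(−5λ) = λ^36e^(−6.3λ), i.e. Gamma(shape=37, rate=6.3).
The mode of a Gamma(a, b) with a ≥ 1 (shape–rate) is (a−1)/b = 36/6.3 ≈ 5.714.

λ̂_MAP = 5.714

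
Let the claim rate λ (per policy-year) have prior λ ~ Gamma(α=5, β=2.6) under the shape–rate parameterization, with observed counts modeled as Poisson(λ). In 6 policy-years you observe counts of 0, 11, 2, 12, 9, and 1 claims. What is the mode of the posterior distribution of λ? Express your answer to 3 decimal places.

Σxᵢ = 0+11+2+12+9+1 = 35, with n = 6.
Posterior ∝ λ^4e^(−2.6λ) · λ^35e^(−6λ) = λ^39e^(−8.6λ), i.e. Gamma(shape=40, rate=8.6).
The mode of a Gamma(a, b) with a ≥ 1 (shape–rate) is (a−1)/b = 39/8.6 ≈ 4.535.

λ̂_MAP = 4.535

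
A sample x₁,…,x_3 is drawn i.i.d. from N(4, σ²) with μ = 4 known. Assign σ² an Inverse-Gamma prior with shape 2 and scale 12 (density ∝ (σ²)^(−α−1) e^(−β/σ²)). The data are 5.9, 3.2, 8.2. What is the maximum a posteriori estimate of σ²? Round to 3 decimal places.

σ̂²_MAP = 5.099

Sum of squared deviations about the known mean: SS = (5.9−4)² + (3.2−4)² + (8.2−4)² = 21.89.
The Normal likelihood contributes (σ²)^(−n/2) exp(−SS/(2σ²)), so the posterior is Inverse-Gamma(α + n/2, β + SS/2) = Inverse-Gamma(3.5, 22.945).
The mode of Inverse-Gamma(a, b) is b/(a+1) = 22.945/4.5 ≈ 5.099.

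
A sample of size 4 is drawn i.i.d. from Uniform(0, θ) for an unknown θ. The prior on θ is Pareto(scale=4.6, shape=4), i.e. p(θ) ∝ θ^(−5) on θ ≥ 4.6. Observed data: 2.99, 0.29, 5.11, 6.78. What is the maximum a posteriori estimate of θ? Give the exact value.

The Uniform(0, θ) likelihood is θ^(−n) for θ ≥ max(xᵢ), zero otherwise. Here max(xᵢ) = 6.78.
Posterior ∝ θ^(−5) · θ^(−4) = θ^(−9) on θ ≥ max(4.6, 6.78) = 6.78.
This density is strictly decreasing in θ, so the posterior mode lies at the lower boundary of the support.

θ̂_MAP = 6.78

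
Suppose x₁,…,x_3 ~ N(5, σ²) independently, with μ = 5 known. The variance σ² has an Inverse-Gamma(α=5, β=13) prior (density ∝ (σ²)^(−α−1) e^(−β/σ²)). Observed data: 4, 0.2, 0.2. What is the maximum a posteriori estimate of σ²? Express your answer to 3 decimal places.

σ̂²_MAP = 4.872

Sum of squared deviations about the known mean: SS = (4−5)² + (0.2−5)² + (0.2−5)² = 47.08.
The Normal likelihood contributes (σ²)^(−n/2) exp(−SS/(2σ²)), so the posterior is Inverse-Gamma(α + n/2, β + SS/2) = Inverse-Gamma(6.5, 36.54).
The mode of Inverse-Gamma(a, b) is b/(a+1) = 36.54/7.5 ≈ 4.872.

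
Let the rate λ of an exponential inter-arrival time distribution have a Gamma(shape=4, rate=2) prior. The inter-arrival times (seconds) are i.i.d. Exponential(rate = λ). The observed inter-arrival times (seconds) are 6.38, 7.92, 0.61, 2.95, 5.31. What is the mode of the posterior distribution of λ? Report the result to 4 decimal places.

λ̂_MAP = 0.3178

The Exponential(rate=λ) likelihood is ∝ λ^n e^(−λΣtᵢ). Here n = 5 and Σtᵢ = 6.38 + 7.92 + 0.61 + 2.95 + 5.31 = 23.17.
Posterior ∝ λ^3e^(−2λ) · λ^5e^(−23.17λ) = λ^8e^(−25.17λ), i.e. Gamma(9, 25.17).
Mode = (a−1)/b = 8/25.17 ≈ 0.3178.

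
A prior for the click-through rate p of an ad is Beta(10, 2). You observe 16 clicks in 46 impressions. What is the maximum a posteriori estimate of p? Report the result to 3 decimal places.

p̂_MAP = 0.446

Prior: Beta(10, 2).
Data: 16 successes in 46 trials. The binomial likelihood contributes p^16(1−p)^30, so the posterior is Beta(10+16, 2+30) = Beta(26, 32).
For Beta(a, b) with a, b > 1 the mode is (a−1)/(a+b−2) = 25/56 ≈ 0.446.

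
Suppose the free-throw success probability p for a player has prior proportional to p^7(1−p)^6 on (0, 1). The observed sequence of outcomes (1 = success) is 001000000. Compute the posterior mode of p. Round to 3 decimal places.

p̂_MAP = 0.364

The prior density ∝ p^7(1−p)^6 is the kernel of Beta(8, 7).
Data: 1 success in 9 trials (from the sequence). The binomial likelihood contributes p(1−p)^8, so the posterior is Beta(8+1, 7+8) = Beta(9, 15).
For Beta(a, b) with a, b > 1 the mode is (a−1)/(a+b−2) = 8/22 ≈ 0.364.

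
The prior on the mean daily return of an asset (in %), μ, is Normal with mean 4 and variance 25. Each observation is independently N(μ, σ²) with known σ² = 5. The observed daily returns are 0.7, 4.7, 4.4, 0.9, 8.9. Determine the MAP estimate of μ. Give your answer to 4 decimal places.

n = 5; x̄ = (0.7 + 4.7 + 4.4 + 0.9 + 8.9)/5 = 19.6/5 = 3.92.
For a Normal prior and Normal likelihood with known variance, the posterior is Normal; its mode equals its mean, the precision-weighted average.
Prior precision 1/σ₀² = 1/25 = 0.04; data precision n/σ² = 5/5 = 1.
μ̂ = (0.04·4 + 1·3.92) / (0.04 + 1) = 4.08/1.04 = 51/13 ≈ 3.9231.

μ̂_MAP = 3.9231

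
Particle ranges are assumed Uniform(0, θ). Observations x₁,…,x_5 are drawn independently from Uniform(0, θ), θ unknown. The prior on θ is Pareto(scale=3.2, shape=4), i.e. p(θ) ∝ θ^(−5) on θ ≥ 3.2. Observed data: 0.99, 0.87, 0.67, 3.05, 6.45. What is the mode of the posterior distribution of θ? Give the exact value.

The Uniform(0, θ) likelihood is θ^(−n) for θ ≥ max(xᵢ), zero otherwise. Here max(xᵢ) = 6.45.
Posterior ∝ θ^(−5) · θ^(−5) = θ^(−10) on θ ≥ max(3.2, 6.45) = 6.45.
This density is strictly decreasing in θ, so the posterior mode lies at the lower boundary of the support.

θ̂_MAP = 6.45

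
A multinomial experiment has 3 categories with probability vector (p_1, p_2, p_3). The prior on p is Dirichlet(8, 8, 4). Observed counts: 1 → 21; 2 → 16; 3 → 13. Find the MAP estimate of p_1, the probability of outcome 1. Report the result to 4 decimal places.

The posterior is Dirichlet(αᵢ + nᵢ) = Dirichlet(29, 24, 17).
For a Dirichlet(a₁,…,a_K) with all aᵢ > 1, the mode has j-th component (aⱼ − 1)/(Σaᵢ − K).
Here Σaᵢ = 70 and K = 3, so p_1 = (29 − 1)/(70 − 3) = 28/67 ≈ 0.4179.

MAP estimate: 0.4179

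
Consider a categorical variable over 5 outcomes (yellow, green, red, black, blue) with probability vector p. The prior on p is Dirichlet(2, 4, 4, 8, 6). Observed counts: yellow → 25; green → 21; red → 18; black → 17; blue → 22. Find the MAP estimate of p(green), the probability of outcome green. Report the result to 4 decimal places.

MAP estimate of p(green) = 0.1967

The posterior is Dirichlet(αᵢ + nᵢ) = Dirichlet(27, 25, 22, 25, 28).
For a Dirichlet(a₁,…,a_K) with all aᵢ > 1, the mode has j-th component (aⱼ − 1)/(Σaᵢ − K).
Here Σaᵢ = 127 and K = 5, so p(green) = (25 − 1)/(127 − 5) = 24/122 ≈ 0.1967.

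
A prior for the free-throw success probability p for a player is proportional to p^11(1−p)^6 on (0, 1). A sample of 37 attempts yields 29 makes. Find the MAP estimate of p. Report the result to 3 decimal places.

p̂_MAP = 0.741

The prior density ∝ p^11(1−p)^6 is the kernel of Beta(12, 7).
Data: 29 successes in 37 trials. The binomial likelihood contributes p^29(1−p)^8, so the posterior is Beta(12+29, 7+8) = Beta(41, 15).
For Beta(a, b) with a, b > 1 the mode is (a−1)/(a+b−2) = 40/54 ≈ 0.741.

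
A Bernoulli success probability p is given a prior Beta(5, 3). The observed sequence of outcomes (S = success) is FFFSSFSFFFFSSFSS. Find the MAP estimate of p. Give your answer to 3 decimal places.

p̂_MAP = 0.500

Prior: Beta(5, 3).
Data: 7 successes in 16 trials (from the sequence). The binomial likelihood contributes p^7(1−p)^9, so the posterior is Beta(5+7, 3+9) = Beta(12, 12).
For Beta(a, b) with a, b > 1 the mode is (a−1)/(a+b−2) = 11/22 ≈ 0.500.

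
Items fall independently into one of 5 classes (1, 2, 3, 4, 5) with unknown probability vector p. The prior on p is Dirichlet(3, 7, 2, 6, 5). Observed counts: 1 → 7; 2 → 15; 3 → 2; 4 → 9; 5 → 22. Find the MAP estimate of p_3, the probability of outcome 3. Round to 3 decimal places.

The posterior is Dirichlet(αᵢ + nᵢ) = Dirichlet(10, 22, 4, 15, 27).
For a Dirichlet(a₁,…,a_K) with all aᵢ > 1, the mode has j-th component (aⱼ − 1)/(Σaᵢ − K).
Here Σaᵢ = 78 and K = 5, so p_3 = (4 − 1)/(78 − 5) = 3/73 ≈ 0.041.

MAP estimate: 0.041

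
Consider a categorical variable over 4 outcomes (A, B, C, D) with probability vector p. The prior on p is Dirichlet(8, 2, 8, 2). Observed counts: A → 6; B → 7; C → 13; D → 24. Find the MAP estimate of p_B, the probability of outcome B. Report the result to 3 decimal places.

MAP estimate of p_B = 0.121

The posterior is Dirichlet(αᵢ + nᵢ) = Dirichlet(14, 9, 21, 26).
For a Dirichlet(a₁,…,a_K) with all aᵢ > 1, the mode has j-th component (aⱼ − 1)/(Σaᵢ − K).
Here Σaᵢ = 70 and K = 4, so p_B = (9 − 1)/(70 − 4) = 8/66 ≈ 0.121.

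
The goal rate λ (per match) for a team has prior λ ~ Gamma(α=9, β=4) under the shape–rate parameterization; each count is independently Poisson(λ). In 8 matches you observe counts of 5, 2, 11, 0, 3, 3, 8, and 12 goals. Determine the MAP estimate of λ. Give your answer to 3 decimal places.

λ̂_MAP = 4.333

Σxᵢ = 5+2+11+0+3+3+8+12 = 44, with n = 8.
Posterior ∝ λ^8e^(−4λ) · λ^44e^(−8λ) = λ^52e^(−12λ), i.e. Gamma(shape=53, rate=12).
The mode of a Gamma(a, b) with a ≥ 1 (shape–rate) is (a−1)/b = 52/12 ≈ 4.333.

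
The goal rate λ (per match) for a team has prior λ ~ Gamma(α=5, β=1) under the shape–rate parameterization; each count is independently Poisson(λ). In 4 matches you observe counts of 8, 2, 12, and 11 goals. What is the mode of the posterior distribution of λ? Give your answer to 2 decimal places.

λ̂_MAP = 7.40

Σxᵢ = 8+2+12+11 = 33, with n = 4.
Posterior ∝ λ^4e^(−1λ) · λ^33e^(−4λ) = λ^37e^(−5λ), i.e. Gamma(shape=38, rate=5).
The mode of a Gamma(a, b) with a ≥ 1 (shape–rate) is (a−1)/b = 37/5 ≈ 7.40.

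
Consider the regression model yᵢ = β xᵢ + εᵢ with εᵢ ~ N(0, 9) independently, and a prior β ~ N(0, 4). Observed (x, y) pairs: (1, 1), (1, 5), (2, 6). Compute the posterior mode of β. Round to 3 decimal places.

log p(β | y) = −Σ(yᵢ − βxᵢ)²/(2·9) − β²/(2·4) + const.
Setting the derivative to zero: Σxᵢ(yᵢ − βxᵢ)/9 − β/4 = 0, so β = Σxᵢyᵢ / (Σxᵢ² + σ²/τ²).
Σxᵢyᵢ = 1·1 + 1·5 + 2·6 = 18; Σxᵢ² = 6; σ²/τ² = 2.25.
β̂_MAP = 18 / (6 + 2.25) = 18/8.25 ≈ 2.182.

β̂_MAP = 2.182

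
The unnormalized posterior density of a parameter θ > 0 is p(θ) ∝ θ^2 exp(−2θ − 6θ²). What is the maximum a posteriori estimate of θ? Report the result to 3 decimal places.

ℓ'(θ) = 2/θ − 2 − 12θ. Setting this to zero and multiplying by θ: 12θ² + 2θ − 2 = 0.
θ = (−2 + √(2² + 4·12·2)) / (2·12) = (−2 + √100) / 24 = (−2 + 10)/24 = 1/3.
ℓ''(θ) = −2/θ² − 12 < 0, confirming a maximum.

θ̂_MAP = 0.333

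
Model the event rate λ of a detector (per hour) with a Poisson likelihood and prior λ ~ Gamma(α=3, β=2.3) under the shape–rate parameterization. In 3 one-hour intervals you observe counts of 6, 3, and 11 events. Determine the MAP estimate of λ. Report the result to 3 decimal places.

λ̂_MAP = 4.151

Σxᵢ = 6+3+11 = 20, with n = 3.
Posterior ∝ λ^2e^(−2.3λ) · λ^20e^(−3λ) = λ^22e^(−5.3λ), i.e. Gamma(shape=23, rate=5.3).
The mode of a Gamma(a, b) with a ≥ 1 (shape–rate) is (a−1)/b = 22/5.3 ≈ 4.151.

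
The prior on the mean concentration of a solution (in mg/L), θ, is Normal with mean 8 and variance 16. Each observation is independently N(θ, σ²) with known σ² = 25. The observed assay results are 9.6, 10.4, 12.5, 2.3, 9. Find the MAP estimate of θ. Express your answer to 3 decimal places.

n = 5; x̄ = (9.6 + 10.4 + 12.5 + 2.3 + 9)/5 = 43.8/5 = 8.76.
For a Normal prior and Normal likelihood with known variance, the posterior is Normal; its mode equals its mean, the precision-weighted average.
Prior precision 1/σ₀² = 1/16 = 0.0625; data precision n/σ² = 5/25 = 0.2.
θ̂ = (0.0625·8 + 0.2·8.76) / (0.0625 + 0.2) = 2.252/0.2625 = 4504/525 ≈ 8.579.

θ̂_MAP = 8.579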